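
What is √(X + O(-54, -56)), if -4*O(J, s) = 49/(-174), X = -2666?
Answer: I*√322854738/348 ≈ 51.633*I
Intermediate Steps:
O(J, s) = 49/696 (O(J, s) = -49/(4*(-174)) = -49*(-1)/(4*174) = -¼*(-49/174) = 49/696)
√(X + O(-54, -56)) = √(-2666 + 49/696) = √(-1855487/696) = I*√322854738/348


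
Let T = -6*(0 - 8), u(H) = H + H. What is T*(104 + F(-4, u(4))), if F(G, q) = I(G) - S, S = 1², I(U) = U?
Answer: 4752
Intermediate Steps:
u(H) = 2*H
S = 1
F(G, q) = -1 + G (F(G, q) = G - 1*1 = G - 1 = -1 + G)
T = 48 (T = -6*(-8) = 48)
T*(104 + F(-4, u(4))) = 48*(104 + (-1 - 4)) = 48*(104 - 5) = 48*99 = 4752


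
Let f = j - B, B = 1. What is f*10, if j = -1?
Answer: -20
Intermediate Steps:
f = -2 (f = -1 - 1*1 = -1 - 1 = -2)
f*10 = -2*10 = -20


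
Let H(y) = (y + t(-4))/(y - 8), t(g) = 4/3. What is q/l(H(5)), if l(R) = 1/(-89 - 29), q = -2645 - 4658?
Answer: 861754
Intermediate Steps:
t(g) = 4/3 (t(g) = 4*(⅓) = 4/3)
q = -7303
H(y) = (4/3 + y)/(-8 + y) (H(y) = (y + 4/3)/(y - 8) = (4/3 + y)/(-8 + y))
l(R) = -1/118 (l(R) = 1/(-118) = -1/118)
q/l(H(5)) = -7303/(-1/118) = -7303*(-118) = 861754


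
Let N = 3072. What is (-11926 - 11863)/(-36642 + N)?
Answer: 23789/33570 ≈ 0.70864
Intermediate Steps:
(-11926 - 11863)/(-36642 + N) = (-11926 - 11863)/(-36642 + 3072) = -23789/(-33570) = -23789*(-1/33570) = 23789/33570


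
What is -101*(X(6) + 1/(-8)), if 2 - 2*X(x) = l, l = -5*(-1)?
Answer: 1313/8 ≈ 164.13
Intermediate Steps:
l = 5
X(x) = -3/2 (X(x) = 1 - ½*5 = 1 - 5/2 = -3/2)
-101*(X(6) + 1/(-8)) = -101*(-3/2 + 1/(-8)) = -101*(-3/2 - ⅛) = -101*(-13/8) = 1313/8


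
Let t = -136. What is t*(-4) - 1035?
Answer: -491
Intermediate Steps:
t*(-4) - 1035 = -136*(-4) - 1035 = 544 - 1035 = -491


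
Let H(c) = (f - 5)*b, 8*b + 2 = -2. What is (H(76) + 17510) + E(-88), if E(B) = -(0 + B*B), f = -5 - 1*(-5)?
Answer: 19537/2 ≈ 9768.5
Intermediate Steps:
b = -½ (b = -¼ + (⅛)*(-2) = -¼ - ¼ = -½ ≈ -0.50000)
f = 0 (f = -5 + 5 = 0)
E(B) = -B² (E(B) = -(0 + B²) = -B²)
H(c) = 5/2 (H(c) = (0 - 5)*(-½) = -5*(-½) = 5/2)
(H(76) + 17510) + E(-88) = (5/2 + 17510) - 1*(-88)² = 35025/2 - 1*7744 = 35025/2 - 7744 = 19537/2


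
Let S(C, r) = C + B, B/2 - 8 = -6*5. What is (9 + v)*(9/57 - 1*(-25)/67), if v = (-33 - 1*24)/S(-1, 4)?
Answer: 104104/19095 ≈ 5.4519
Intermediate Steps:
B = -44 (B = 16 + 2*(-6*5) = 16 + 2*(-30) = 16 - 60 = -44)
S(C, r) = -44 + C (S(C, r) = C - 44 = -44 + C)
v = 19/15 (v = (-33 - 1*24)/(-44 - 1) = (-33 - 24)/(-45) = -57*(-1/45) = 19/15 ≈ 1.2667)
(9 + v)*(9/57 - 1*(-25)/67) = (9 + 19/15)*(9/57 - 1*(-25)/67) = 154*(9*(1/57) + 25*(1/67))/15 = 154*(3/19 + 25/67)/15 = (154/15)*(676/1273) = 104104/19095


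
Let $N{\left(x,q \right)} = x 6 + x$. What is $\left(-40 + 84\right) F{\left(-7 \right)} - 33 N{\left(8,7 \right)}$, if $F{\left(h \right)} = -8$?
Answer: $-2200$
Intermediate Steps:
$N{\left(x,q \right)} = 7 x$ ($N{\left(x,q \right)} = 6 x + x = 7 x$)
$\left(-40 + 84\right) F{\left(-7 \right)} - 33 N{\left(8,7 \right)} = \left(-40 + 84\right) \left(-8\right) - 33 \cdot 7 \cdot 8 = 44 \left(-8\right) - 1848 = -352 - 1848 = -2200$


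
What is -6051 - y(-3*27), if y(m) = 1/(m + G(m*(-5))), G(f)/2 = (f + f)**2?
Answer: -7939632070/1312119 ≈ -6051.0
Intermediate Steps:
G(f) = 8*f**2 (G(f) = 2*(f + f)**2 = 2*(2*f)**2 = 2*(4*f**2) = 8*f**2)
y(m) = 1/(m + 200*m**2) (y(m) = 1/(m + 8*(m*(-5))**2) = 1/(m + 8*(-5*m)**2) = 1/(m + 8*(25*m**2)) = 1/(m + 200*m**2))
-6051 - y(-3*27) = -6051 - 1/(((-3*27))*(1 + 200*(-3*27))) = -6051 - 1/((-81)*(1 + 200*(-81))) = -6051 - (-1)/(81*(1 - 16200)) = -6051 - (-1)/(81*(-16199)) = -6051 - (-1)*(-1)/(81*16199) = -6051 - 1*1/1312119 = -6051 - 1/1312119 = -7939632070/1312119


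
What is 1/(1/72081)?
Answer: 72081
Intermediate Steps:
1/(1/72081) = 72081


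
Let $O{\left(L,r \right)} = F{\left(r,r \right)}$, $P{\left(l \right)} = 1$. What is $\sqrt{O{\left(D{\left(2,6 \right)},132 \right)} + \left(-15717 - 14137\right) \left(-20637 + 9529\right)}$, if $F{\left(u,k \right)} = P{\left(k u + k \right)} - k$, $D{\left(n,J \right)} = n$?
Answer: $\sqrt{331618101} \approx 18210.0$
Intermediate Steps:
$F{\left(u,k \right)} = 1 - k$
$O{\left(L,r \right)} = 1 - r$
$\sqrt{O{\left(D{\left(2,6 \right)},132 \right)} + \left(-15717 - 14137\right) \left(-20637 + 9529\right)} = \sqrt{\left(1 - 132\right) + \left(-15717 - 14137\right) \left(-20637 + 9529\right)} = \sqrt{\left(1 - 132\right) - -331618232} = \sqrt{-131 + 331618232} = \sqrt{331618101}$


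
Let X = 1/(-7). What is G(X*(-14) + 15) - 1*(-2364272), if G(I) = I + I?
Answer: 2364306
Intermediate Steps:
X = -⅐ ≈ -0.14286
G(I) = 2*I
G(X*(-14) + 15) - 1*(-2364272) = 2*(-⅐*(-14) + 15) - 1*(-2364272) = 2*(2 + 15) + 2364272 = 2*17 + 2364272 = 34 + 2364272 = 2364306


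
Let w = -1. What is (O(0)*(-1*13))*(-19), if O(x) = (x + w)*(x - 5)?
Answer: 1235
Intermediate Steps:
O(x) = (-1 + x)*(-5 + x) (O(x) = (x - 1)*(x - 5) = (-1 + x)*(-5 + x))
(O(0)*(-1*13))*(-19) = ((5 + 0**2 - 6*0)*(-1*13))*(-19) = ((5 + 0 + 0)*(-13))*(-19) = (5*(-13))*(-19) = -65*(-19) = 1235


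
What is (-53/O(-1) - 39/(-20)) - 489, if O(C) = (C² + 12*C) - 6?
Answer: -164537/340 ≈ -483.93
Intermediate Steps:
O(C) = -6 + C² + 12*C
(-53/O(-1) - 39/(-20)) - 489 = (-53/(-6 + (-1)² + 12*(-1)) - 39/(-20)) - 489 = (-53/(-6 + 1 - 12) - 39*(-1/20)) - 489 = (-53/(-17) + 39/20) - 489 = (-53*(-1/17) + 39/20) - 489 = (53/17 + 39/20) - 489 = 1723/340 - 489 = -164537/340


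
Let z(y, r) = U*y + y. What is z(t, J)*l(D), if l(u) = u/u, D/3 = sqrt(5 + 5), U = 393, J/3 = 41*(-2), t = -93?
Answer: -36642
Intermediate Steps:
J = -246 (J = 3*(41*(-2)) = 3*(-82) = -246)
z(y, r) = 394*y (z(y, r) = 393*y + y = 394*y)
D = 3*sqrt(10) (D = 3*sqrt(5 + 5) = 3*sqrt(10) ≈ 9.4868)
l(u) = 1
z(t, J)*l(D) = (394*(-93))*1 = -36642*1 = -36642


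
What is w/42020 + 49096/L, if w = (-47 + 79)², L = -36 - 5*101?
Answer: -515614984/5683205 ≈ -90.726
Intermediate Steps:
L = -541 (L = -36 - 505 = -541)
w = 1024 (w = 32² = 1024)
w/42020 + 49096/L = 1024/42020 + 49096/(-541) = 1024*(1/42020) + 49096*(-1/541) = 256/10505 - 49096/541 = -515614984/5683205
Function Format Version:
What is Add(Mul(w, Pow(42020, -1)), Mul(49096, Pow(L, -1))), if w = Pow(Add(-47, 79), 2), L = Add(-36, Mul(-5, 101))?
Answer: Rational(-515614984, 5683205) ≈ -90.726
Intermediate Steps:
L = -541 (L = Add(-36, -505) = -541)
w = 1024 (w = Pow(32, 2) = 1024)
Add(Mul(w, Pow(42020, -1)), Mul(49096, Pow(L, -1))) = Add(Mul(1024, Pow(42020, -1)), Mul(49096, Pow(-541, -1))) = Add(Mul(1024, Rational(1, 42020)), Mul(49096, Rational(-1, 541))) = Add(Rational(256, 10505), Rational(-49096, 541)) = Rational(-515614984, 5683205)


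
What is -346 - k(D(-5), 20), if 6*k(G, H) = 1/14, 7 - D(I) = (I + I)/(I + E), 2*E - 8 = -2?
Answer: -29065/84 ≈ -346.01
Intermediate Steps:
E = 3 (E = 4 + (½)*(-2) = 4 - 1 = 3)
D(I) = 7 - 2*I/(3 + I) (D(I) = 7 - (I + I)/(I + 3) = 7 - 2*I/(3 + I))
k(G, H) = 1/84 (k(G, H) = (⅙)/14 = (⅙)*(1/14) = 1/84)
-346 - k(D(-5), 20) = -346 - 1*1/84 = -346 - 1/84 = -29065/84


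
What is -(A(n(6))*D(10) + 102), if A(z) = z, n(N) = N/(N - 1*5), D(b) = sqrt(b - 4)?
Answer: -102 - 6*sqrt(6) ≈ -116.70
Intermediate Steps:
D(b) = sqrt(-4 + b)
n(N) = N/(-5 + N) (n(N) = N/(N - 5) = N/(-5 + N))
-(A(n(6))*D(10) + 102) = -((6/(-5 + 6))*sqrt(-4 + 10) + 102) = -((6/1)*sqrt(6) + 102) = -((6*1)*sqrt(6) + 102) = -(6*sqrt(6) + 102) = -(102 + 6*sqrt(6)) = -102 - 6*sqrt(6)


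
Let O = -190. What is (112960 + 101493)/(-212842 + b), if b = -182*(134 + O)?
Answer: -214453/202650 ≈ -1.0582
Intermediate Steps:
b = 10192 (b = -182*(134 - 190) = -182*(-56) = 10192)
(112960 + 101493)/(-212842 + b) = (112960 + 101493)/(-212842 + 10192) = 214453/(-202650) = 214453*(-1/202650) = -214453/202650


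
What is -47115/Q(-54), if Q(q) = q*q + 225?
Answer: -15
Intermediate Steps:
Q(q) = 225 + q² (Q(q) = q² + 225 = 225 + q²)
-47115/Q(-54) = -47115/(225 + (-54)²) = -47115/(225 + 2916) = -47115/3141 = -47115*1/3141 = -15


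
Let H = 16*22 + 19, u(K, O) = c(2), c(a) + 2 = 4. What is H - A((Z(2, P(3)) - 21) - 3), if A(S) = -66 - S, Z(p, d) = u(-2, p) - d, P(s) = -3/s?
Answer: 416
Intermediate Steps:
c(a) = 2 (c(a) = -2 + 4 = 2)
u(K, O) = 2
Z(p, d) = 2 - d
H = 371 (H = 352 + 19 = 371)
H - A((Z(2, P(3)) - 21) - 3) = 371 - (-66 - (((2 - (-3)/3) - 21) - 3)) = 371 - (-66 - (((2 - 1*(-1)) - 21) - 3)) = 371 - (-66 - (((2 + 1) - 21) - 3)) = 371 - (-66 - ((3 - 21) - 3)) = 371 - (-66 - (-18 - 3)) = 371 - (-66 - 1*(-21)) = 371 - (-66 + 21) = 371 - 1*(-45) = 371 + 45 = 416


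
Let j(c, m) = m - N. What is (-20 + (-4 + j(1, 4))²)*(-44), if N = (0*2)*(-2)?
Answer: 880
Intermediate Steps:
N = 0 (N = 0*(-2) = 0)
j(c, m) = m (j(c, m) = m - 1*0 = m + 0 = m)
(-20 + (-4 + j(1, 4))²)*(-44) = (-20 + (-4 + 4)²)*(-44) = (-20 + 0²)*(-44) = (-20 + 0)*(-44) = -20*(-44) = 880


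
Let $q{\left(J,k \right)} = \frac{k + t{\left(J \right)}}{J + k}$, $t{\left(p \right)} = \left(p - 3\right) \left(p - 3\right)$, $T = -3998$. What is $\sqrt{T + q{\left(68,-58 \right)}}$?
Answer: $\frac{i \sqrt{358130}}{10} \approx 59.844 i$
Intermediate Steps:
$t{\left(p \right)} = \left(-3 + p\right)^{2}$ ($t{\left(p \right)} = \left(-3 + p\right) \left(-3 + p\right) = \left(-3 + p\right)^{2}$)
$q{\left(J,k \right)} = \frac{k + \left(-3 + J\right)^{2}}{J + k}$
$\sqrt{T + q{\left(68,-58 \right)}} = \sqrt{-3998 + \frac{-58 + \left(-3 + 68\right)^{2}}{68 - 58}} = \sqrt{-3998 + \frac{-58 + 65^{2}}{10}} = \sqrt{-3998 + \frac{-58 + 4225}{10}} = \sqrt{-3998 + \frac{1}{10} \cdot 4167} = \sqrt{-3998 + \frac{4167}{10}} = \sqrt{- \frac{35813}{10}} = \frac{i \sqrt{358130}}{10}$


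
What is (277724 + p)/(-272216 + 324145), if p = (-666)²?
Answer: 721280/51929 ≈ 13.890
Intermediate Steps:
p = 443556
(277724 + p)/(-272216 + 324145) = (277724 + 443556)/(-272216 + 324145) = 721280/51929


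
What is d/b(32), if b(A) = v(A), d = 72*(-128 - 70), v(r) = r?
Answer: -891/2 ≈ -445.50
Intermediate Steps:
d = -14256 (d = 72*(-198) = -14256)
b(A) = A
d/b(32) = -14256/32 = -14256*1/32 = -891/2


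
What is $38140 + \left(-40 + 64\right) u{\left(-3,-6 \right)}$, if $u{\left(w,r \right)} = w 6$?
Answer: $37708$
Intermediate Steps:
$u{\left(w,r \right)} = 6 w$
$38140 + \left(-40 + 64\right) u{\left(-3,-6 \right)} = 38140 + \left(-40 + 64\right) 6 \left(-3\right) = 38140 + 24 \left(-18\right) = 38140 - 432 = 37708$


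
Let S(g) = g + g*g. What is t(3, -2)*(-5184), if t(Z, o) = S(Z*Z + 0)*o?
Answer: 933120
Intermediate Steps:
S(g) = g + g**2
t(Z, o) = o*Z**2*(1 + Z**2) (t(Z, o) = ((Z*Z + 0)*(1 + (Z*Z + 0)))*o = ((Z**2 + 0)*(1 + (Z**2 + 0)))*o = (Z**2*(1 + Z**2))*o = o*Z**2*(1 + Z**2))
t(3, -2)*(-5184) = -2*3**2*(1 + 3**2)*(-5184) = -2*9*(1 + 9)*(-5184) = -2*9*10*(-5184) = -180*(-5184) = 933120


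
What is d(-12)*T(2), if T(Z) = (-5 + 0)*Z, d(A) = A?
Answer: 120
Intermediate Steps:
T(Z) = -5*Z
d(-12)*T(2) = -(-60)*2 = -12*(-10) = 120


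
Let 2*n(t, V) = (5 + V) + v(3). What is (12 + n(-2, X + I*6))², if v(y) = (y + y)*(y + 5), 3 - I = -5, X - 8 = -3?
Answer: 4225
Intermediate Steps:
X = 5 (X = 8 - 3 = 5)
I = 8 (I = 3 - 1*(-5) = 3 + 5 = 8)
v(y) = 2*y*(5 + y) (v(y) = (2*y)*(5 + y) = 2*y*(5 + y))
n(t, V) = 53/2 + V/2 (n(t, V) = ((5 + V) + 2*3*(5 + 3))/2 = ((5 + V) + 2*3*8)/2 = ((5 + V) + 48)/2 = (53 + V)/2 = 53/2 + V/2)
(12 + n(-2, X + I*6))² = (12 + (53/2 + (5 + 8*6)/2))² = (12 + (53/2 + (5 + 48)/2))² = (12 + (53/2 + (½)*53))² = (12 + (53/2 + 53/2))² = (12 + 53)² = 65² = 4225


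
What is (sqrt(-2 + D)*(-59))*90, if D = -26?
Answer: -10620*I*sqrt(7) ≈ -28098.0*I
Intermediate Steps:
(sqrt(-2 + D)*(-59))*90 = (sqrt(-2 - 26)*(-59))*90 = (sqrt(-28)*(-59))*90 = ((2*I*sqrt(7))*(-59))*90 = -118*I*sqrt(7)*90 = -10620*I*sqrt(7)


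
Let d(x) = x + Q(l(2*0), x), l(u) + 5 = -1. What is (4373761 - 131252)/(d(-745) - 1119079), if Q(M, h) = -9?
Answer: -4242509/1119833 ≈ -3.7885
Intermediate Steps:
l(u) = -6 (l(u) = -5 - 1 = -6)
d(x) = -9 + x (d(x) = x - 9 = -9 + x)
(4373761 - 131252)/(d(-745) - 1119079) = (4373761 - 131252)/((-9 - 745) - 1119079) = 4242509/(-754 - 1119079) = 4242509/(-1119833) = 4242509*(-1/1119833) = -4242509/1119833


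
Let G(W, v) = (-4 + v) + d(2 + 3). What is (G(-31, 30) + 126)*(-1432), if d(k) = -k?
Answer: -210504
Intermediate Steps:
G(W, v) = -9 + v (G(W, v) = (-4 + v) - (2 + 3) = (-4 + v) - 1*5 = (-4 + v) - 5 = -9 + v)
(G(-31, 30) + 126)*(-1432) = ((-9 + 30) + 126)*(-1432) = (21 + 126)*(-1432) = 147*(-1432) = -210504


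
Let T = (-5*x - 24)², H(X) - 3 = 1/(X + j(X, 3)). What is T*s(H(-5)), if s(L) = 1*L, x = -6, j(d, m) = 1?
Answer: 99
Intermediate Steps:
H(X) = 3 + 1/(1 + X) (H(X) = 3 + 1/(X + 1) = 3 + 1/(1 + X))
s(L) = L
T = 36 (T = (-5*(-6) - 24)² = (30 - 24)² = 6² = 36)
T*s(H(-5)) = 36*((4 + 3*(-5))/(1 - 5)) = 36*((4 - 15)/(-4)) = 36*(-¼*(-11)) = 36*(11/4) = 99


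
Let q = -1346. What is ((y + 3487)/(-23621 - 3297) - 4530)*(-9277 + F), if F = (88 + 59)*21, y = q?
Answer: 377406407695/13459 ≈ 2.8041e+7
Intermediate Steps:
y = -1346
F = 3087 (F = 147*21 = 3087)
((y + 3487)/(-23621 - 3297) - 4530)*(-9277 + F) = ((-1346 + 3487)/(-23621 - 3297) - 4530)*(-9277 + 3087) = (2141/(-26918) - 4530)*(-6190) = (2141*(-1/26918) - 4530)*(-6190) = (-2141/26918 - 4530)*(-6190) = -121940681/26918*(-6190) = 377406407695/13459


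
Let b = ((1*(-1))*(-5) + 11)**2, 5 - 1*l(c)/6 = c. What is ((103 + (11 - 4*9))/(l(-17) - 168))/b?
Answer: -13/1536 ≈ -0.0084635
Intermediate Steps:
l(c) = 30 - 6*c
b = 256 (b = (-1*(-5) + 11)**2 = (5 + 11)**2 = 16**2 = 256)
((103 + (11 - 4*9))/(l(-17) - 168))/b = ((103 + (11 - 4*9))/((30 - 6*(-17)) - 168))/256 = ((103 + (11 - 36))/((30 + 102) - 168))*(1/256) = ((103 - 25)/(132 - 168))*(1/256) = (78/(-36))*(1/256) = (78*(-1/36))*(1/256) = -13/6*1/256 = -13/1536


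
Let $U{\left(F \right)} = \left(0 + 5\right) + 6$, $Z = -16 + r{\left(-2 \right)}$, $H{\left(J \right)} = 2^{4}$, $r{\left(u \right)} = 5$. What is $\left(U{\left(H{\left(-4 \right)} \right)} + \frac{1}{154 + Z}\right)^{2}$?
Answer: $\frac{2477476}{20449} \approx 121.15$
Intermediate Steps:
$H{\left(J \right)} = 16$
$Z = -11$ ($Z = -16 + 5 = -11$)
$U{\left(F \right)} = 11$ ($U{\left(F \right)} = 5 + 6 = 11$)
$\left(U{\left(H{\left(-4 \right)} \right)} + \frac{1}{154 + Z}\right)^{2} = \left(11 + \frac{1}{154 - 11}\right)^{2} = \left(11 + \frac{1}{143}\right)^{2} = \left(\frac{1574}{143}\right)^{2} = \frac{2477476}{20449}$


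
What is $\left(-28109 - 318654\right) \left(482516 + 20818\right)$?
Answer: $-174537607842$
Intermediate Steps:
$\left(-28109 - 318654\right) \left(482516 + 20818\right) = \left(-28109 - 318654\right) 503334 = \left(-346763\right) 503334 = -174537607842$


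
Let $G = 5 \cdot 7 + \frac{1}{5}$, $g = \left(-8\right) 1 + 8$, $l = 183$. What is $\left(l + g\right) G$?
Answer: $\frac{32208}{5} \approx 6441.6$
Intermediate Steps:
$g = 0$ ($g = -8 + 8 = 0$)
$G = \frac{176}{5}$ ($G = 35 + \frac{1}{5} = \frac{176}{5} \approx 35.2$)
$\left(l + g\right) G = \left(183 + 0\right) \frac{176}{5} = 183 \cdot \frac{176}{5} = \frac{32208}{5}$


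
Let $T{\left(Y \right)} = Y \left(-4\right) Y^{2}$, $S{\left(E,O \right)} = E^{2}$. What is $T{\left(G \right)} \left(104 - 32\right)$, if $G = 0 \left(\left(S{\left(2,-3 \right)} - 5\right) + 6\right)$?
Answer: $0$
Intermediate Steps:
$G = 0$ ($G = 0 \left(\left(2^{2} - 5\right) + 6\right) = 0 \left(\left(4 - 5\right) + 6\right) = 0 \left(-1 + 6\right) = 0 \cdot 5 = 0$)
$T{\left(Y \right)} = - 4 Y^{3}$ ($T{\left(Y \right)} = - 4 Y Y^{2} = - 4 Y^{3}$)
$T{\left(G \right)} \left(104 - 32\right) = - 4 \cdot 0^{3} \left(104 - 32\right) = \left(-4\right) 0 \cdot 72 = 0 \cdot 72 = 0$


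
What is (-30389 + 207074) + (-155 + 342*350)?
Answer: 296230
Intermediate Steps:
(-30389 + 207074) + (-155 + 342*350) = 176685 + (-155 + 119700) = 176685 + 119545 = 296230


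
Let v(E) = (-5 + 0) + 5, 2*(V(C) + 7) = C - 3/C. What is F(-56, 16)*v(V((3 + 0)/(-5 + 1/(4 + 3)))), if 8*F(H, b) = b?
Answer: 0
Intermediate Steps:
F(H, b) = b/8
V(C) = -7 + C/2 - 3/(2*C) (V(C) = -7 + (C - 3/C)/2 = -7 + (C/2 - 3/(2*C)) = -7 + C/2 - 3/(2*C))
v(E) = 0 (v(E) = -5 + 5 = 0)
F(-56, 16)*v(V((3 + 0)/(-5 + 1/(4 + 3)))) = ((1/8)*16)*0 = 2*0 = 0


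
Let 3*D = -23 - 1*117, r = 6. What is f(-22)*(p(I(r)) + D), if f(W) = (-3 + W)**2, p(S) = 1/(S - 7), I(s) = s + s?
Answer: -87125/3 ≈ -29042.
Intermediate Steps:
I(s) = 2*s
p(S) = 1/(-7 + S)
D = -140/3 (D = (-23 - 1*117)/3 = (-23 - 117)/3 = (1/3)*(-140) = -140/3 ≈ -46.667)
f(-22)*(p(I(r)) + D) = (-3 - 22)**2*(1/(-7 + 2*6) - 140/3) = (-25)**2*(1/(-7 + 12) - 140/3) = 625*(1/5 - 140/3) = 625*(-697/15) = -87125/3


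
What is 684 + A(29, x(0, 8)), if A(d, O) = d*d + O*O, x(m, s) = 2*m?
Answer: 1525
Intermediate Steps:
A(d, O) = O² + d² (A(d, O) = d² + O² = O² + d²)
684 + A(29, x(0, 8)) = 684 + ((2*0)² + 29²) = 684 + (0² + 841) = 684 + (0 + 841) = 684 + 841 = 1525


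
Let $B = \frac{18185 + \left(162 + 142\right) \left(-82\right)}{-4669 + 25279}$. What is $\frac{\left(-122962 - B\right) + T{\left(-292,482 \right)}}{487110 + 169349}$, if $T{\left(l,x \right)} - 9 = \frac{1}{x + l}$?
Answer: $- \frac{24073517546}{128531389905} \approx -0.1873$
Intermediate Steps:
$T{\left(l,x \right)} = 9 + \frac{1}{l + x}$ ($T{\left(l,x \right)} = 9 + \frac{1}{x + l} = 9 + \frac{1}{l + x}$)
$B = - \frac{6743}{20610}$ ($B = \frac{18185 + 304 \left(-82\right)}{20610} = \left(18185 - 24928\right) \frac{1}{20610} = \left(-6743\right) \frac{1}{20610} = - \frac{6743}{20610} \approx -0.32717$)
$\frac{\left(-122962 - B\right) + T{\left(-292,482 \right)}}{487110 + 169349} = \frac{\left(-122962 - - \frac{6743}{20610}\right) + \frac{1 + 9 \left(-292\right) + 9 \cdot 482}{-292 + 482}}{487110 + 169349} = \frac{\left(-122962 + \frac{6743}{20610}\right) + \frac{1 - 2628 + 4338}{190}}{656459} = \left(- \frac{2534240077}{20610} + \frac{1}{190} \cdot 1711\right) \frac{1}{656459} = \left(- \frac{2534240077}{20610} + \frac{1711}{190}\right) \frac{1}{656459} = \left(- \frac{24073517546}{195795}\right) \frac{1}{656459} = - \frac{24073517546}{128531389905}$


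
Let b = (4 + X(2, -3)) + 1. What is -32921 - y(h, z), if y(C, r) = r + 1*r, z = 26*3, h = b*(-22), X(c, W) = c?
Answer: -33077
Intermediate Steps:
b = 7 (b = (4 + 2) + 1 = 6 + 1 = 7)
h = -154 (h = 7*(-22) = -154)
z = 78
y(C, r) = 2*r (y(C, r) = r + r = 2*r)
-32921 - y(h, z) = -32921 - 2*78 = -32921 - 1*156 = -32921 - 156 = -33077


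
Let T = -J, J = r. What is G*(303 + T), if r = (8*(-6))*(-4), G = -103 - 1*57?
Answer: -17760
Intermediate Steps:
G = -160 (G = -103 - 57 = -160)
r = 192 (r = -48*(-4) = 192)
J = 192
T = -192 (T = -1*192 = -192)
G*(303 + T) = -160*(303 - 192) = -160*111 = -17760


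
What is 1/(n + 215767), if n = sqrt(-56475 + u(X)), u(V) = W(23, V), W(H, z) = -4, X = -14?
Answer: 215767/46555454768 - I*sqrt(56479)/46555454768 ≈ 4.6346e-6 - 5.1047e-9*I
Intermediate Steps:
u(V) = -4
n = I*sqrt(56479) (n = sqrt(-56475 - 4) = sqrt(-56479) = I*sqrt(56479) ≈ 237.65*I)
1/(n + 215767) = 1/(I*sqrt(56479) + 215767) = 1/(215767 + I*sqrt(56479))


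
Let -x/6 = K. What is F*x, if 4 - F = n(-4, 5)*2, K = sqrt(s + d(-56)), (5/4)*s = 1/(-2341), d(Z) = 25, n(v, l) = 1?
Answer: -12*sqrt(3425128805)/11705 ≈ -60.000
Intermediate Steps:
s = -4/11705 (s = (4/5)/(-2341) = (4/5)*(-1/2341) = -4/11705 ≈ -0.00034173)
K = sqrt(3425128805)/11705 (K = sqrt(-4/11705 + 25) = sqrt(292621/11705) = sqrt(3425128805)/11705 ≈ 5.0000)
F = 2 (F = 4 - 2 = 2)
x = -6*sqrt(3425128805)/11705 ≈ -30.000
F*x = 2*(-6*sqrt(3425128805)/11705) = -12*sqrt(3425128805)/11705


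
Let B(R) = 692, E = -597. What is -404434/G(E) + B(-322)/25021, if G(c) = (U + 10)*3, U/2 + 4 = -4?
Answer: 5059677785/225189 ≈ 22469.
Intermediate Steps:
U = -16 (U = -8 + 2*(-4) = -8 - 8 = -16)
G(c) = -18 (G(c) = (-16 + 10)*3 = -6*3 = -18)
-404434/G(E) + B(-322)/25021 = -404434/(-18) + 692/25021 = -404434*(-1/18) + 692*(1/25021) = 202217/9 + 692/25021 = 5059677785/225189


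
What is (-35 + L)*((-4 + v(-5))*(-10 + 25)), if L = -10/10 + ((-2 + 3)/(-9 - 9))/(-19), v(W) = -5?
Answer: 184665/38 ≈ 4859.6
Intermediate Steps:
L = -341/342 (L = -10*⅒ + (1/(-18))*(-1/19) = -1 + (1*(-1/18))*(-1/19) = -1 - 1/18*(-1/19) = -1 + 1/342 = -341/342 ≈ -0.99708)
(-35 + L)*((-4 + v(-5))*(-10 + 25)) = (-35 - 341/342)*((-4 - 5)*(-10 + 25)) = -(-12311)*15/38 = -12311/342*(-135) = 184665/38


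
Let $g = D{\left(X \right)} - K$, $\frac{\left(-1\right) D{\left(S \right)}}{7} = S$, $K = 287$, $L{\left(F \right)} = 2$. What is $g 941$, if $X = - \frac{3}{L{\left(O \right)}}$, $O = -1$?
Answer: $- \frac{520373}{2} \approx -2.6019 \cdot 10^{5}$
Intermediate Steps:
$X = - \frac{3}{2} \approx -1.5$
$D{\left(S \right)} = - 7 S$
$g = - \frac{553}{2}$ ($g = \left(-7\right) \left(- \frac{3}{2}\right) - 287 = \frac{21}{2} - 287 = - \frac{553}{2} \approx -276.5$)
$g 941 = \left(- \frac{553}{2}\right) 941 = - \frac{520373}{2}$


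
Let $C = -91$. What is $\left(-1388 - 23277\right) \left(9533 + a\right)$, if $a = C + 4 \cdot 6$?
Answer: $-233478890$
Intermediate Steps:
$a = -67$ ($a = -91 + 4 \cdot 6 = -91 + 24 = -67$)
$\left(-1388 - 23277\right) \left(9533 + a\right) = \left(-1388 - 23277\right) \left(9533 - 67\right) = \left(-24665\right) 9466 = -233478890$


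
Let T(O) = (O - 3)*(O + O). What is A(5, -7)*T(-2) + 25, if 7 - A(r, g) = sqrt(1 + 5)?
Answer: 165 - 20*sqrt(6) ≈ 116.01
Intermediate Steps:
T(O) = 2*O*(-3 + O) (T(O) = (-3 + O)*(2*O) = 2*O*(-3 + O))
A(r, g) = 7 - sqrt(6) (A(r, g) = 7 - sqrt(1 + 5) = 7 - sqrt(6))
A(5, -7)*T(-2) + 25 = (7 - sqrt(6))*(2*(-2)*(-3 - 2)) + 25 = (7 - sqrt(6))*(2*(-2)*(-5)) + 25 = (7 - sqrt(6))*20 + 25 = (140 - 20*sqrt(6)) + 25 = 165 - 20*sqrt(6)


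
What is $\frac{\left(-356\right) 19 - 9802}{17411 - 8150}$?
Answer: $- \frac{5522}{3087} \approx -1.7888$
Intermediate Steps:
$\frac{\left(-356\right) 19 - 9802}{17411 - 8150} = \frac{-6764 - 9802}{9261} = \left(-16566\right) \frac{1}{9261} = - \frac{5522}{3087}$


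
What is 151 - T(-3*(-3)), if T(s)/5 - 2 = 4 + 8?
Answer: 81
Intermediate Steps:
T(s) = 70 (T(s) = 10 + 5*(4 + 8) = 10 + 5*12 = 10 + 60 = 70)
151 - T(-3*(-3)) = 151 - 1*70 = 151 - 70 = 81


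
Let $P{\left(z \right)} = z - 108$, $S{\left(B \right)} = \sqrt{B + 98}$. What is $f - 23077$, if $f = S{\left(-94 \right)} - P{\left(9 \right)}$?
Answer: $-22976$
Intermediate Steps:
$S{\left(B \right)} = \sqrt{98 + B}$
$P{\left(z \right)} = -108 + z$
$f = 101$ ($f = \sqrt{98 - 94} - \left(-108 + 9\right) = \sqrt{4} - -99 = 2 + 99 = 101$)
$f - 23077 = 101 - 23077 = -22976$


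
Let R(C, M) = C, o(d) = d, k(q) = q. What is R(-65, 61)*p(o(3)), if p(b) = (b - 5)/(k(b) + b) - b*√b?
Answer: 65/3 + 195*√3 ≈ 359.42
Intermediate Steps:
p(b) = -b^(3/2) + (-5 + b)/(2*b) (p(b) = (b - 5)/(b + b) - b*√b = (-5 + b)/((2*b)) - b^(3/2) = (-5 + b)*(1/(2*b)) - b^(3/2) = (-5 + b)/(2*b) - b^(3/2) = -b^(3/2) + (-5 + b)/(2*b))
R(-65, 61)*p(o(3)) = -65*(-5 + 3 - 18*√3)/(2*3) = -65*(-2 - 18*√3)/(2*3) = -65*(-⅓ - 3*√3) = 65/3 + 195*√3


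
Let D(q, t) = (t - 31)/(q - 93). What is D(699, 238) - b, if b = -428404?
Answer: 86537677/202 ≈ 4.2840e+5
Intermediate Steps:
D(q, t) = (-31 + t)/(-93 + q)
D(699, 238) - b = (-31 + 238)/(-93 + 699) - 1*(-428404) = 207/606 + 428404 = (1/606)*207 + 428404 = 69/202 + 428404 = 86537677/202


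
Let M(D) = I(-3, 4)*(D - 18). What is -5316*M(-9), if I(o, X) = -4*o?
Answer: 1722384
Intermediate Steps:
M(D) = -216 + 12*D (M(D) = (-4*(-3))*(D - 18) = 12*(-18 + D) = -216 + 12*D)
-5316*M(-9) = -5316*(-216 + 12*(-9)) = -5316*(-216 - 108) = -5316*(-324) = 1722384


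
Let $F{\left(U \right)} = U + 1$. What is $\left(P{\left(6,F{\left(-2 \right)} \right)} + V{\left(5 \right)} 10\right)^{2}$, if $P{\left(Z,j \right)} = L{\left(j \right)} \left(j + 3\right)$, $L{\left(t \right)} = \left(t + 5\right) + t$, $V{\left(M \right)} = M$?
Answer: $3136$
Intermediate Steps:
$L{\left(t \right)} = 5 + 2 t$ ($L{\left(t \right)} = \left(5 + t\right) + t = 5 + 2 t$)
$F{\left(U \right)} = 1 + U$
$P{\left(Z,j \right)} = \left(3 + j\right) \left(5 + 2 j\right)$ ($P{\left(Z,j \right)} = \left(5 + 2 j\right) \left(j + 3\right) = \left(5 + 2 j\right) \left(3 + j\right) = \left(3 + j\right) \left(5 + 2 j\right)$)
$\left(P{\left(6,F{\left(-2 \right)} \right)} + V{\left(5 \right)} 10\right)^{2} = \left(\left(3 + \left(1 - 2\right)\right) \left(5 + 2 \left(1 - 2\right)\right) + 5 \cdot 10\right)^{2} = \left(\left(3 - 1\right) \left(5 + 2 \left(-1\right)\right) + 50\right)^{2} = \left(2 \left(5 - 2\right) + 50\right)^{2} = \left(2 \cdot 3 + 50\right)^{2} = \left(6 + 50\right)^{2} = 56^{2} = 3136$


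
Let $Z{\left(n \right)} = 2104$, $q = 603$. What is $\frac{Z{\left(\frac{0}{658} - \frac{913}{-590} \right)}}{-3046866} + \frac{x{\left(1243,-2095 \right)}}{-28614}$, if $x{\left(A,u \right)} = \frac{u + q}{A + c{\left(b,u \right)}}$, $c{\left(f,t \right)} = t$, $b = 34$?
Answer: $- \frac{2326650391}{3094997342202} \approx -0.00075175$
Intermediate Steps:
$x{\left(A,u \right)} = \frac{603 + u}{A + u}$ ($x{\left(A,u \right)} = \frac{u + 603}{A + u} = \frac{603 + u}{A + u}$)
$\frac{Z{\left(\frac{0}{658} - \frac{913}{-590} \right)}}{-3046866} + \frac{x{\left(1243,-2095 \right)}}{-28614} = \frac{2104}{-3046866} + \frac{\frac{1}{1243 - 2095} \left(603 - 2095\right)}{-28614} = 2104 \left(- \frac{1}{3046866}\right) + \frac{1}{-852} \left(-1492\right) \left(- \frac{1}{28614}\right) = - \frac{1052}{1523433} + \left(- \frac{1}{852}\right) \left(-1492\right) \left(- \frac{1}{28614}\right) = - \frac{1052}{1523433} + \frac{373}{213} \left(- \frac{1}{28614}\right) = - \frac{1052}{1523433} - \frac{373}{6094782} = - \frac{2326650391}{3094997342202}$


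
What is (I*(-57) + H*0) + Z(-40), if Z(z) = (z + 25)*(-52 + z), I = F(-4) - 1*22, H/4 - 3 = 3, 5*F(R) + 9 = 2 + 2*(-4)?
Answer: 2805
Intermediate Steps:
F(R) = -3 (F(R) = -9/5 + (2 + 2*(-4))/5 = -9/5 + (2 - 8)/5 = -9/5 + (⅕)*(-6) = -9/5 - 6/5 = -3)
H = 24 (H = 12 + 4*3 = 12 + 12 = 24)
I = -25 (I = -3 - 1*22 = -3 - 22 = -25)
Z(z) = (-52 + z)*(25 + z) (Z(z) = (25 + z)*(-52 + z) = (-52 + z)*(25 + z))
(I*(-57) + H*0) + Z(-40) = (-25*(-57) + 24*0) + (-1300 + (-40)² - 27*(-40)) = (1425 + 0) + (-1300 + 1600 + 1080) = 1425 + 1380 = 2805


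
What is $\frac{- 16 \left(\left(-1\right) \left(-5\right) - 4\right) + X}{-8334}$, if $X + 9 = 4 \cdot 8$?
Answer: $- \frac{7}{8334} \approx -0.00083993$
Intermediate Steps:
$X = 23$ ($X = -9 + 4 \cdot 8 = -9 + 32 = 23$)
$\frac{- 16 \left(\left(-1\right) \left(-5\right) - 4\right) + X}{-8334} = \frac{- 16 \left(\left(-1\right) \left(-5\right) - 4\right) + 23}{-8334} = \left(- 16 \left(5 - 4\right) + 23\right) \left(- \frac{1}{8334}\right) = \left(\left(-16\right) 1 + 23\right) \left(- \frac{1}{8334}\right) = \left(-16 + 23\right) \left(- \frac{1}{8334}\right) = 7 \left(- \frac{1}{8334}\right) = - \frac{7}{8334}$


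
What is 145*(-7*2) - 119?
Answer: -2149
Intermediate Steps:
145*(-7*2) - 119 = 145*(-14) - 119 = -2030 - 119 = -2149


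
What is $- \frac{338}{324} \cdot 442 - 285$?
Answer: $- \frac{60434}{81} \approx -746.1$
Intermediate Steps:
$- \frac{338}{324} \cdot 442 - 285 = \left(-338\right) \frac{1}{324} \cdot 442 - 285 = \left(- \frac{169}{162}\right) 442 - 285 = - \frac{37349}{81} - 285 = - \frac{60434}{81}$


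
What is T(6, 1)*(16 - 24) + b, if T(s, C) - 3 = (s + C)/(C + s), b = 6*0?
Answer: -32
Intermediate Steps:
b = 0
T(s, C) = 4 (T(s, C) = 3 + (s + C)/(C + s) = 3 + (C + s)/(C + s) = 3 + 1 = 4)
T(6, 1)*(16 - 24) + b = 4*(16 - 24) + 0 = 4*(-8) + 0 = -32 + 0 = -32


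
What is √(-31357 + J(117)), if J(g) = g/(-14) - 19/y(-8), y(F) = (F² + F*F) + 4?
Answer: I*√6694778013/462 ≈ 177.1*I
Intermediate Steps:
y(F) = 4 + 2*F² (y(F) = (F² + F²) + 4 = 2*F² + 4 = 4 + 2*F²)
J(g) = -19/132 - g/14 (J(g) = g/(-14) - 19/(4 + 2*(-8)²) = g*(-1/14) - 19/(4 + 2*64) = -g/14 - 19/(4 + 128) = -g/14 - 19/132 = -19/132 - g/14)
√(-31357 + J(117)) = √(-31357 + (-19/132 - 1/14*117)) = √(-31357 + (-19/132 - 117/14)) = √(-31357 - 7855/924) = √(-28981723/924) = I*√6694778013/462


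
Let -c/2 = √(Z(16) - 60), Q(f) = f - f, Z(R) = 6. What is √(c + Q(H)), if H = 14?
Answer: 6^(¾)*√(-I) ≈ 2.7108 - 2.7108*I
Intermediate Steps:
Q(f) = 0
c = -6*I*√6 (c = -2*√(6 - 60) = -6*I*√6 ≈ -14.697*I)
√(c + Q(H)) = √(-6*I*√6 + 0) = √(-6*I*√6) = 6^(¾)*√(-I)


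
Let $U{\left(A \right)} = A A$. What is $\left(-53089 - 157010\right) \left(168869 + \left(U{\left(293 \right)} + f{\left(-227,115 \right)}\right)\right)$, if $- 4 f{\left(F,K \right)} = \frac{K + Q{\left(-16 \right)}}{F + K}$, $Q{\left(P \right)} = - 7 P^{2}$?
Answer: $- \frac{23974814356713}{448} \approx -5.3515 \cdot 10^{10}$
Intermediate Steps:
$U{\left(A \right)} = A^{2}$
$f{\left(F,K \right)} = - \frac{-1792 + K}{4 \left(F + K\right)}$ ($f{\left(F,K \right)} = - \frac{\left(K - 7 \left(-16\right)^{2}\right) \frac{1}{F + K}}{4} = - \frac{\left(K - 1792\right) \frac{1}{F + K}}{4} = - \frac{\left(-1792 + K\right) \frac{1}{F + K}}{4} = - \frac{\frac{1}{F + K} \left(-1792 + K\right)}{4} = - \frac{-1792 + K}{4 \left(F + K\right)}$)
$\left(-53089 - 157010\right) \left(168869 + \left(U{\left(293 \right)} + f{\left(-227,115 \right)}\right)\right) = \left(-53089 - 157010\right) \left(168869 + \left(293^{2} + \frac{448 - \frac{115}{4}}{-227 + 115}\right)\right) = - 210099 \left(168869 + \left(85849 + \frac{448 - \frac{115}{4}}{-112}\right)\right) = - 210099 \left(168869 + \left(85849 - \frac{1677}{448}\right)\right) = - 210099 \left(168869 + \frac{38458675}{448}\right) = \left(-210099\right) \frac{114111987}{448} = - \frac{23974814356713}{448}$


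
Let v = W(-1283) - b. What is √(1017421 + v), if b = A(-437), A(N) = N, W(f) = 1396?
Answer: √1019254 ≈ 1009.6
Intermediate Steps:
b = -437
v = 1833 (v = 1396 - 1*(-437) = 1396 + 437 = 1833)
√(1017421 + v) = √(1017421 + 1833) = √1019254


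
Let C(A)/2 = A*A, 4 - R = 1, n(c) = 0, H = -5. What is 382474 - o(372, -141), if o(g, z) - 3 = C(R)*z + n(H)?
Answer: 385009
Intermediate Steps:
R = 3 (R = 4 - 1*1 = 4 - 1 = 3)
C(A) = 2*A² (C(A) = 2*(A*A) = 2*A²)
o(g, z) = 3 + 18*z (o(g, z) = 3 + ((2*3²)*z + 0) = 3 + ((2*9)*z + 0) = 3 + (18*z + 0) = 3 + 18*z)
382474 - o(372, -141) = 382474 - (3 + 18*(-141)) = 382474 - (3 - 2538) = 382474 - 1*(-2535) = 382474 + 2535 = 385009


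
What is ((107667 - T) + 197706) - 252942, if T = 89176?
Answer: -36745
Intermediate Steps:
((107667 - T) + 197706) - 252942 = ((107667 - 1*89176) + 197706) - 252942 = ((107667 - 89176) + 197706) - 252942 = (18491 + 197706) - 252942 = 216197 - 252942 = -36745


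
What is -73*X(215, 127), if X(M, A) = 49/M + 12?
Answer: -191917/215 ≈ -892.64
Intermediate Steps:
X(M, A) = 12 + 49/M
-73*X(215, 127) = -73*(12 + 49/215) = -73*2629/215 = -191917/215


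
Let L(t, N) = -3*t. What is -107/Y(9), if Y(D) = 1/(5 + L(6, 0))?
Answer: 1391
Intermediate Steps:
Y(D) = -1/13 (Y(D) = 1/(5 - 3*6) = 1/(5 - 18) = 1/(-13) = -1/13)
-107/Y(9) = -107/(-1/13) = -107*(-13) = 1391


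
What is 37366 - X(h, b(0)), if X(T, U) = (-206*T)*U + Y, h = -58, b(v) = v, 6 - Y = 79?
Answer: 37439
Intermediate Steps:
Y = -73 (Y = 6 - 1*79 = 6 - 79 = -73)
X(T, U) = -73 - 206*T*U (X(T, U) = (-206*T)*U - 73 = -206*T*U - 73 = -73 - 206*T*U)
37366 - X(h, b(0)) = 37366 - (-73 - 206*(-58)*0) = 37366 - (-73 + 0) = 37366 - 1*(-73) = 37366 + 73 = 37439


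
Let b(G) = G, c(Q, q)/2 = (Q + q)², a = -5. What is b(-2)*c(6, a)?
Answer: -4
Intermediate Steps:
c(Q, q) = 2*(Q + q)²
b(-2)*c(6, a) = -4*(6 - 5)² = -4*1² = -4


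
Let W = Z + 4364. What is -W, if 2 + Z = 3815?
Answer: -8177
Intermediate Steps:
Z = 3813 (Z = -2 + 3815 = 3813)
W = 8177 (W = 3813 + 4364 = 8177)
-W = -1*8177 = -8177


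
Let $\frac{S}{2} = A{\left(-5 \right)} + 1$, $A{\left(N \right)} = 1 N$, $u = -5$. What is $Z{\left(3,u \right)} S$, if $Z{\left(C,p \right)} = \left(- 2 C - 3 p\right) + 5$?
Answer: $-112$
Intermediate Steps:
$A{\left(N \right)} = N$
$Z{\left(C,p \right)} = 5 - 3 p - 2 C$ ($Z{\left(C,p \right)} = \left(- 3 p - 2 C\right) + 5 = 5 - 3 p - 2 C$)
$S = -8$ ($S = 2 \left(-5 + 1\right) = 2 \left(-4\right) = -8$)
$Z{\left(3,u \right)} S = \left(5 - -15 - 6\right) \left(-8\right) = \left(5 + 15 - 6\right) \left(-8\right) = 14 \left(-8\right) = -112$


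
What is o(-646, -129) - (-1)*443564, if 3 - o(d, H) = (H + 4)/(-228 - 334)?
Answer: 249284529/562 ≈ 4.4357e+5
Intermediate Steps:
o(d, H) = 845/281 + H/562 (o(d, H) = 3 - (H + 4)/(-228 - 334) = 3 - (4 + H)/(-562) = 3 - (4 + H)*(-1)/562 = 3 - (-2/281 - H/562) = 3 + (2/281 + H/562) = 845/281 + H/562)
o(-646, -129) - (-1)*443564 = (845/281 + (1/562)*(-129)) - (-1)*443564 = (845/281 - 129/562) - 1*(-443564) = 1561/562 + 443564 = 249284529/562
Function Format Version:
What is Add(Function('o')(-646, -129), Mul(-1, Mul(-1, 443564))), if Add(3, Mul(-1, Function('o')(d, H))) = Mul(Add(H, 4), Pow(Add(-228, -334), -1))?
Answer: Rational(249284529, 562) ≈ 4.4357e+5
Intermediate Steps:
Function('o')(d, H) = Add(Rational(845, 281), Mul(Rational(1, 562), H)) (Function('o')(d, H) = Add(3, Mul(-1, Mul(Add(H, 4), Pow(Add(-228, -334), -1)))) = Add(3, Mul(-1, Mul(Add(4, H), Pow(-562, -1)))) = Add(3, Mul(-1, Mul(Add(4, H), Rational(-1, 562)))) = Add(3, Mul(-1, Add(Rational(-2, 281), Mul(Rational(-1, 562), H)))) = Add(3, Add(Rational(2, 281), Mul(Rational(1, 562), H))) = Add(Rational(845, 281), Mul(Rational(1, 562), H)))
Add(Function('o')(-646, -129), Mul(-1, Mul(-1, 443564))) = Add(Add(Rational(845, 281), Mul(Rational(1, 562), -129)), Mul(-1, Mul(-1, 443564))) = Add(Add(Rational(845, 281), Rational(-129, 562)), Mul(-1, -443564)) = Add(Rational(1561, 562), 443564) = Rational(249284529, 562)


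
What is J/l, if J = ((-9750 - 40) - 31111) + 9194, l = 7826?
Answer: -2439/602 ≈ -4.0515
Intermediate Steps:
J = -31707 (J = (-9790 - 31111) + 9194 = -40901 + 9194 = -31707)
J/l = -31707/7826 = -31707*1/7826 = -2439/602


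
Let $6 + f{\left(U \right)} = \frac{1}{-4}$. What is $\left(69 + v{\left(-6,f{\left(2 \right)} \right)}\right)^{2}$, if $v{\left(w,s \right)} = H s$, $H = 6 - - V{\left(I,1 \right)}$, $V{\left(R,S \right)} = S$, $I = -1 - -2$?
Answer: $\frac{10201}{16} \approx 637.56$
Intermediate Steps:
$I = 1$ ($I = -1 + 2 = 1$)
$H = 7$ ($H = 6 - \left(-1\right) 1 = 6 - -1 = 6 + 1 = 7$)
$f{\left(U \right)} = - \frac{25}{4}$ ($f{\left(U \right)} = -6 + \frac{1}{-4} = -6 - \frac{1}{4} = - \frac{25}{4}$)
$v{\left(w,s \right)} = 7 s$
$\left(69 + v{\left(-6,f{\left(2 \right)} \right)}\right)^{2} = \left(69 + 7 \left(- \frac{25}{4}\right)\right)^{2} = \left(69 - \frac{175}{4}\right)^{2} = \left(\frac{101}{4}\right)^{2} = \frac{10201}{16}$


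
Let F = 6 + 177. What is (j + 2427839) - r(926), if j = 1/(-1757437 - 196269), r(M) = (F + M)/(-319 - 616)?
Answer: 4434972352606309/1826715110 ≈ 2.4278e+6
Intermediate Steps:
F = 183
r(M) = -183/935 - M/935 (r(M) = (183 + M)/(-319 - 616) = (183 + M)/(-935) = (183 + M)*(-1/935) = -183/935 - M/935)
j = -1/1953706 (j = 1/(-1953706) = -1/1953706 ≈ -5.1185e-7)
(j + 2427839) - r(926) = (-1/1953706 + 2427839) - (-183/935 - 1/935*926) = 4743283621333/1953706 - (-183/935 - 926/935) = 4743283621333/1953706 - 1*(-1109/935) = 4743283621333/1953706 + 1109/935 = 4434972352606309/1826715110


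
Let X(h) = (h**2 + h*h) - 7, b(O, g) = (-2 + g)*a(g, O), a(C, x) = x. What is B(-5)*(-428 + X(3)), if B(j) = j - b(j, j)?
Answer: 16680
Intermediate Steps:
b(O, g) = O*(-2 + g) (b(O, g) = (-2 + g)*O = O*(-2 + g))
B(j) = j - j*(-2 + j)
X(h) = -7 + 2*h**2 (X(h) = (h**2 + h**2) - 7 = 2*h**2 - 7 = -7 + 2*h**2)
B(-5)*(-428 + X(3)) = (-5*(3 - 1*(-5)))*(-428 + (-7 + 2*3**2)) = (-5*(3 + 5))*(-428 + (-7 + 2*9)) = (-5*8)*(-428 + (-7 + 18)) = -40*(-428 + 11) = -40*(-417) = 16680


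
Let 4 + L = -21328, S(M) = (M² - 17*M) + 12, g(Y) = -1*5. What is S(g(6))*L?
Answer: -2602504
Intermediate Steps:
g(Y) = -5
S(M) = 12 + M² - 17*M
L = -21332 (L = -4 - 21328 = -21332)
S(g(6))*L = (12 + (-5)² - 17*(-5))*(-21332) = (12 + 25 + 85)*(-21332) = 122*(-21332) = -2602504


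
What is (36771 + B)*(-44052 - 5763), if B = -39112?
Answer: 116616915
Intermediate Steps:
(36771 + B)*(-44052 - 5763) = (36771 - 39112)*(-44052 - 5763) = -2341*(-49815) = 116616915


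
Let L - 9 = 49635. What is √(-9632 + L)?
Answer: 2*√10003 ≈ 200.03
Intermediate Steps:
L = 49644 (L = 9 + 49635 = 49644)
√(-9632 + L) = √(-9632 + 49644) = √40012 = 2*√10003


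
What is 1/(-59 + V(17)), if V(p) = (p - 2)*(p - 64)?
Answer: -1/764 ≈ -0.0013089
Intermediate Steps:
V(p) = (-64 + p)*(-2 + p) (V(p) = (-2 + p)*(-64 + p) = (-64 + p)*(-2 + p))
1/(-59 + V(17)) = 1/(-59 + (128 + 17² - 66*17)) = 1/(-59 + (128 + 289 - 1122)) = 1/(-59 - 705) = 1/(-764) = -1/764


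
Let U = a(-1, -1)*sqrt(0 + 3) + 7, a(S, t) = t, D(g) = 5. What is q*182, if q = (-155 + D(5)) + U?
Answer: -26026 - 182*sqrt(3) ≈ -26341.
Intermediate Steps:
U = 7 - sqrt(3) (U = -sqrt(0 + 3) + 7 = -sqrt(3) + 7 = 7 - sqrt(3) ≈ 5.2680)
q = -143 - sqrt(3) (q = (-155 + 5) + (7 - sqrt(3)) = -150 + (7 - sqrt(3)) = -143 - sqrt(3) ≈ -144.73)
q*182 = (-143 - sqrt(3))*182 = -26026 - 182*sqrt(3)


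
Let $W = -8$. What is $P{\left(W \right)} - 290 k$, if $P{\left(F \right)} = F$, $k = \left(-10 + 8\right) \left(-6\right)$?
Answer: $-3488$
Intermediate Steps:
$k = 12$ ($k = \left(-2\right) \left(-6\right) = 12$)
$P{\left(W \right)} - 290 k = -8 - 3480 = -3488$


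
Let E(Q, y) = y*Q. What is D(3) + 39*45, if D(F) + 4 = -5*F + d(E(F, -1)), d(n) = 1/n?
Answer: 5207/3 ≈ 1735.7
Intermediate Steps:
E(Q, y) = Q*y
D(F) = -4 - 1/F - 5*F (D(F) = -4 + (-5*F + 1/(F*(-1))) = -4 + (-5*F + 1/(-F)) = -4 + (-5*F - 1/F) = -4 + (-1/F - 5*F) = -4 - 1/F - 5*F)
D(3) + 39*45 = (-4 - 1/3 - 5*3) + 39*45 = (-4 - 1*⅓ - 15) + 1755 = (-4 - ⅓ - 15) + 1755 = -58/3 + 1755 = 5207/3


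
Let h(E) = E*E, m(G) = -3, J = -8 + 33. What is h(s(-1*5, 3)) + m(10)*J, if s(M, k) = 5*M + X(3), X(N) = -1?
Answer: 601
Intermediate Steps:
s(M, k) = -1 + 5*M (s(M, k) = 5*M - 1 = -1 + 5*M)
J = 25
h(E) = E²
h(s(-1*5, 3)) + m(10)*J = (-1 + 5*(-1*5))² - 3*25 = (-1 + 5*(-5))² - 75 = (-1 - 25)² - 75 = (-26)² - 75 = 676 - 75 = 601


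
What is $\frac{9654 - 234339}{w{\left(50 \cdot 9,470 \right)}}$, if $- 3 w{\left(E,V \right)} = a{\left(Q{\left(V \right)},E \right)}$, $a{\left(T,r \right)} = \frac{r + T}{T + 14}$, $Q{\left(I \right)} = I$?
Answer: $\frac{16312131}{46} \approx 3.5461 \cdot 10^{5}$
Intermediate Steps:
$a{\left(T,r \right)} = \frac{T + r}{14 + T}$
$w{\left(E,V \right)} = - \frac{E + V}{3 \left(14 + V\right)}$ ($w{\left(E,V \right)} = - \frac{\frac{1}{14 + V} \left(V + E\right)}{3} = - \frac{\frac{1}{14 + V} \left(E + V\right)}{3} = - \frac{E + V}{3 \left(14 + V\right)}$)
$\frac{9654 - 234339}{w{\left(50 \cdot 9,470 \right)}} = \frac{9654 - 234339}{\frac{1}{3} \frac{1}{14 + 470} \left(- 50 \cdot 9 - 470\right)} = - \frac{224685}{\frac{1}{3} \cdot \frac{1}{484} \left(\left(-1\right) 450 - 470\right)} = - \frac{224685}{\frac{1}{3} \cdot \frac{1}{484} \left(-450 - 470\right)} = - \frac{224685}{\frac{1}{3} \cdot \frac{1}{484} \left(-920\right)} = - \frac{224685}{- \frac{230}{363}} = \left(-224685\right) \left(- \frac{363}{230}\right) = \frac{16312131}{46}$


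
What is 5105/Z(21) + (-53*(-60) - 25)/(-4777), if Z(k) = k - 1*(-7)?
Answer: 24298245/133756 ≈ 181.66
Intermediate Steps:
Z(k) = 7 + k (Z(k) = k + 7 = 7 + k)
5105/Z(21) + (-53*(-60) - 25)/(-4777) = 5105/(7 + 21) + (-53*(-60) - 25)/(-4777) = 5105/28 + (3180 - 25)*(-1/4777) = 5105*(1/28) + 3155*(-1/4777) = 5105/28 - 3155/4777 = 24298245/133756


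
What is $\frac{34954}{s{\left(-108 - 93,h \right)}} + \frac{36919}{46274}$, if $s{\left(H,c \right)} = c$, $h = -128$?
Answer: $- \frac{403183941}{1480768} \approx -272.28$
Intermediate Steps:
$\frac{34954}{s{\left(-108 - 93,h \right)}} + \frac{36919}{46274} = \frac{34954}{-128} + \frac{36919}{46274} = 34954 \left(- \frac{1}{128}\right) + 36919 \cdot \frac{1}{46274} = - \frac{17477}{64} + \frac{36919}{46274} = - \frac{403183941}{1480768}$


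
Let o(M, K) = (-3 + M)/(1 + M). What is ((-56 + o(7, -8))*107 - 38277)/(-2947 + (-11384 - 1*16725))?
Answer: 29477/20704 ≈ 1.4237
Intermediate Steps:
o(M, K) = (-3 + M)/(1 + M)
((-56 + o(7, -8))*107 - 38277)/(-2947 + (-11384 - 1*16725)) = ((-56 + (-3 + 7)/(1 + 7))*107 - 38277)/(-2947 + (-11384 - 1*16725)) = ((-56 + 4/8)*107 - 38277)/(-2947 + (-11384 - 16725)) = ((-56 + (1/8)*4)*107 - 38277)/(-2947 - 28109) = ((-56 + 1/2)*107 - 38277)/(-31056) = (-111/2*107 - 38277)*(-1/31056) = (-11877/2 - 38277)*(-1/31056) = -88431/2*(-1/31056) = 29477/20704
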